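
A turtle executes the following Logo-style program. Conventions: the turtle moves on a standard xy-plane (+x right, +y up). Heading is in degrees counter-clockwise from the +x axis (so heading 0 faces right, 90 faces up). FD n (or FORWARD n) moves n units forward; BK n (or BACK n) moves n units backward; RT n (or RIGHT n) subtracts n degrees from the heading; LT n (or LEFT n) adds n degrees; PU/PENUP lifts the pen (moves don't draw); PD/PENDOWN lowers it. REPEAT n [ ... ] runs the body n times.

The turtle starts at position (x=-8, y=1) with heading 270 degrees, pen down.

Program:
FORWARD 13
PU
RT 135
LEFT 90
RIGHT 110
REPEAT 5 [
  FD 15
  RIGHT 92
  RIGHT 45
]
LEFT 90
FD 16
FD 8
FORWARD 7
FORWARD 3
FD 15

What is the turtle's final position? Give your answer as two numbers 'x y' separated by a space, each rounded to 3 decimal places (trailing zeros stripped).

Answer: -27.974 -52.698

Derivation:
Executing turtle program step by step:
Start: pos=(-8,1), heading=270, pen down
FD 13: (-8,1) -> (-8,-12) [heading=270, draw]
PU: pen up
RT 135: heading 270 -> 135
LT 90: heading 135 -> 225
RT 110: heading 225 -> 115
REPEAT 5 [
  -- iteration 1/5 --
  FD 15: (-8,-12) -> (-14.339,1.595) [heading=115, move]
  RT 92: heading 115 -> 23
  RT 45: heading 23 -> 338
  -- iteration 2/5 --
  FD 15: (-14.339,1.595) -> (-0.432,-4.024) [heading=338, move]
  RT 92: heading 338 -> 246
  RT 45: heading 246 -> 201
  -- iteration 3/5 --
  FD 15: (-0.432,-4.024) -> (-14.435,-9.4) [heading=201, move]
  RT 92: heading 201 -> 109
  RT 45: heading 109 -> 64
  -- iteration 4/5 --
  FD 15: (-14.435,-9.4) -> (-7.86,4.082) [heading=64, move]
  RT 92: heading 64 -> 332
  RT 45: heading 332 -> 287
  -- iteration 5/5 --
  FD 15: (-7.86,4.082) -> (-3.474,-10.263) [heading=287, move]
  RT 92: heading 287 -> 195
  RT 45: heading 195 -> 150
]
LT 90: heading 150 -> 240
FD 16: (-3.474,-10.263) -> (-11.474,-24.119) [heading=240, move]
FD 8: (-11.474,-24.119) -> (-15.474,-31.047) [heading=240, move]
FD 7: (-15.474,-31.047) -> (-18.974,-37.109) [heading=240, move]
FD 3: (-18.974,-37.109) -> (-20.474,-39.708) [heading=240, move]
FD 15: (-20.474,-39.708) -> (-27.974,-52.698) [heading=240, move]
Final: pos=(-27.974,-52.698), heading=240, 1 segment(s) drawn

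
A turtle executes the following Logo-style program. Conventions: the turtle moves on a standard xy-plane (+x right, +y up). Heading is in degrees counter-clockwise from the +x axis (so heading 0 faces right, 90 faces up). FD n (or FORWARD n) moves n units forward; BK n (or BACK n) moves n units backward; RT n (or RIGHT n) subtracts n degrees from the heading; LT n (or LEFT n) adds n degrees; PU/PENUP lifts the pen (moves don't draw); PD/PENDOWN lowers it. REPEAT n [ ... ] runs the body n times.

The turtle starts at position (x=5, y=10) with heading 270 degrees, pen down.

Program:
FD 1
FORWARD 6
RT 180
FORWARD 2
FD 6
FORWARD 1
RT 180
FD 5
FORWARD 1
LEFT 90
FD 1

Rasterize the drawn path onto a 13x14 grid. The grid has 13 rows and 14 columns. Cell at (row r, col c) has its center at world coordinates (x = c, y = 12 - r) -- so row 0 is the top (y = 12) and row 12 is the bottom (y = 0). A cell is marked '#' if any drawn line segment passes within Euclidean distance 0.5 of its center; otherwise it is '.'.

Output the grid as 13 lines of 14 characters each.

Answer: .....#........
.....#........
.....#........
.....#........
.....#........
.....#........
.....##.......
.....#........
.....#........
.....#........
..............
..............
..............

Derivation:
Segment 0: (5,10) -> (5,9)
Segment 1: (5,9) -> (5,3)
Segment 2: (5,3) -> (5,5)
Segment 3: (5,5) -> (5,11)
Segment 4: (5,11) -> (5,12)
Segment 5: (5,12) -> (5,7)
Segment 6: (5,7) -> (5,6)
Segment 7: (5,6) -> (6,6)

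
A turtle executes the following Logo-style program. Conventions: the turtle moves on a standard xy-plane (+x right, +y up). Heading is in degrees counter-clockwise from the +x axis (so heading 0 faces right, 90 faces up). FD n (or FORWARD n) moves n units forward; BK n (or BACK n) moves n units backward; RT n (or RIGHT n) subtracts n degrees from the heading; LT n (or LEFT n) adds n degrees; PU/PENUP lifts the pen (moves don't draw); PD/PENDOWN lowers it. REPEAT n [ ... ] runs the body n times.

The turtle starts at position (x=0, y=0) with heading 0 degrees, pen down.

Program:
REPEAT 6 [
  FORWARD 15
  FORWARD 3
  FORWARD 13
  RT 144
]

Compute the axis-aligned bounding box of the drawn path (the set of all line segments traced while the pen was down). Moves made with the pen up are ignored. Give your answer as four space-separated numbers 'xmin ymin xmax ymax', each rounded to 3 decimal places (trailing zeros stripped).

Answer: 0 -18.221 31 11.261

Derivation:
Executing turtle program step by step:
Start: pos=(0,0), heading=0, pen down
REPEAT 6 [
  -- iteration 1/6 --
  FD 15: (0,0) -> (15,0) [heading=0, draw]
  FD 3: (15,0) -> (18,0) [heading=0, draw]
  FD 13: (18,0) -> (31,0) [heading=0, draw]
  RT 144: heading 0 -> 216
  -- iteration 2/6 --
  FD 15: (31,0) -> (18.865,-8.817) [heading=216, draw]
  FD 3: (18.865,-8.817) -> (16.438,-10.58) [heading=216, draw]
  FD 13: (16.438,-10.58) -> (5.92,-18.221) [heading=216, draw]
  RT 144: heading 216 -> 72
  -- iteration 3/6 --
  FD 15: (5.92,-18.221) -> (10.556,-3.955) [heading=72, draw]
  FD 3: (10.556,-3.955) -> (11.483,-1.102) [heading=72, draw]
  FD 13: (11.483,-1.102) -> (15.5,11.261) [heading=72, draw]
  RT 144: heading 72 -> 288
  -- iteration 4/6 --
  FD 15: (15.5,11.261) -> (20.135,-3.004) [heading=288, draw]
  FD 3: (20.135,-3.004) -> (21.062,-5.858) [heading=288, draw]
  FD 13: (21.062,-5.858) -> (25.08,-18.221) [heading=288, draw]
  RT 144: heading 288 -> 144
  -- iteration 5/6 --
  FD 15: (25.08,-18.221) -> (12.944,-9.405) [heading=144, draw]
  FD 3: (12.944,-9.405) -> (10.517,-7.641) [heading=144, draw]
  FD 13: (10.517,-7.641) -> (0,0) [heading=144, draw]
  RT 144: heading 144 -> 0
  -- iteration 6/6 --
  FD 15: (0,0) -> (15,0) [heading=0, draw]
  FD 3: (15,0) -> (18,0) [heading=0, draw]
  FD 13: (18,0) -> (31,0) [heading=0, draw]
  RT 144: heading 0 -> 216
]
Final: pos=(31,0), heading=216, 18 segment(s) drawn

Segment endpoints: x in {0, 0, 5.92, 10.517, 10.556, 11.483, 12.944, 15, 15, 15.5, 16.438, 18, 18.865, 20.135, 21.062, 25.08, 31}, y in {-18.221, -18.221, -10.58, -9.405, -8.817, -7.641, -5.858, -3.955, -3.004, -1.102, 0, 0, 0, 0, 0, 11.261}
xmin=0, ymin=-18.221, xmax=31, ymax=11.261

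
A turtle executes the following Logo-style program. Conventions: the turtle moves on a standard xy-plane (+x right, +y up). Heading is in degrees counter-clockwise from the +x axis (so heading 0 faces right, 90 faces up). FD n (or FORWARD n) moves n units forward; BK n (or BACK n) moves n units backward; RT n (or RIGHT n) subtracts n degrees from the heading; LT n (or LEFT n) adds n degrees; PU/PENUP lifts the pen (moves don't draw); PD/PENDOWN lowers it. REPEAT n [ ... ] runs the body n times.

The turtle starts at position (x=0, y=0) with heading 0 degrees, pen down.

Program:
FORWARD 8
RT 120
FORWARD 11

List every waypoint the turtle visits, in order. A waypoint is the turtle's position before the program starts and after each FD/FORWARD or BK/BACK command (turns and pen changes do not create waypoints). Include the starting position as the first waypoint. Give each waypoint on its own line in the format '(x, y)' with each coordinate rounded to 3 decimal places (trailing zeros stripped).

Executing turtle program step by step:
Start: pos=(0,0), heading=0, pen down
FD 8: (0,0) -> (8,0) [heading=0, draw]
RT 120: heading 0 -> 240
FD 11: (8,0) -> (2.5,-9.526) [heading=240, draw]
Final: pos=(2.5,-9.526), heading=240, 2 segment(s) drawn
Waypoints (3 total):
(0, 0)
(8, 0)
(2.5, -9.526)

Answer: (0, 0)
(8, 0)
(2.5, -9.526)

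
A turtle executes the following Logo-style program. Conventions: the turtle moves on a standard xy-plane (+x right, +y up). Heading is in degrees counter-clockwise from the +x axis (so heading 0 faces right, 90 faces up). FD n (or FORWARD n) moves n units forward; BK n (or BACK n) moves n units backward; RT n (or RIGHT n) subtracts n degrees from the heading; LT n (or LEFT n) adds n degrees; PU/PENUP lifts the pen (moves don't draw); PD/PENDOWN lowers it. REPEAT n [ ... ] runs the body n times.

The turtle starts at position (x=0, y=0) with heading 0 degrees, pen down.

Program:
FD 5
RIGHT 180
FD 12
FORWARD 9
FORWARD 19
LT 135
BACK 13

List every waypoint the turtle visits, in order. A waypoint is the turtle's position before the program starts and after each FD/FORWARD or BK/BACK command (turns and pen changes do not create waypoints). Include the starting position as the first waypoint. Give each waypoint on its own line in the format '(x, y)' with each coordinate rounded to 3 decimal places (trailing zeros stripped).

Executing turtle program step by step:
Start: pos=(0,0), heading=0, pen down
FD 5: (0,0) -> (5,0) [heading=0, draw]
RT 180: heading 0 -> 180
FD 12: (5,0) -> (-7,0) [heading=180, draw]
FD 9: (-7,0) -> (-16,0) [heading=180, draw]
FD 19: (-16,0) -> (-35,0) [heading=180, draw]
LT 135: heading 180 -> 315
BK 13: (-35,0) -> (-44.192,9.192) [heading=315, draw]
Final: pos=(-44.192,9.192), heading=315, 5 segment(s) drawn
Waypoints (6 total):
(0, 0)
(5, 0)
(-7, 0)
(-16, 0)
(-35, 0)
(-44.192, 9.192)

Answer: (0, 0)
(5, 0)
(-7, 0)
(-16, 0)
(-35, 0)
(-44.192, 9.192)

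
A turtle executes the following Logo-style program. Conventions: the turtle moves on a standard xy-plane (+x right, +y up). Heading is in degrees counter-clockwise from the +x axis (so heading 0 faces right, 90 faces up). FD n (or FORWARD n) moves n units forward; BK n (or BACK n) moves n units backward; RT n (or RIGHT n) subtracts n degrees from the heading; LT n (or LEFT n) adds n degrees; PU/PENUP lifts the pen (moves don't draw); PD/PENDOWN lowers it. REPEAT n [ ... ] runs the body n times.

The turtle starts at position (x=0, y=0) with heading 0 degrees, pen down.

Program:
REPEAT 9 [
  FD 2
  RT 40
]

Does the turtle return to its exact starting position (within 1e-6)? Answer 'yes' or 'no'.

Answer: yes

Derivation:
Executing turtle program step by step:
Start: pos=(0,0), heading=0, pen down
REPEAT 9 [
  -- iteration 1/9 --
  FD 2: (0,0) -> (2,0) [heading=0, draw]
  RT 40: heading 0 -> 320
  -- iteration 2/9 --
  FD 2: (2,0) -> (3.532,-1.286) [heading=320, draw]
  RT 40: heading 320 -> 280
  -- iteration 3/9 --
  FD 2: (3.532,-1.286) -> (3.879,-3.255) [heading=280, draw]
  RT 40: heading 280 -> 240
  -- iteration 4/9 --
  FD 2: (3.879,-3.255) -> (2.879,-4.987) [heading=240, draw]
  RT 40: heading 240 -> 200
  -- iteration 5/9 --
  FD 2: (2.879,-4.987) -> (1,-5.671) [heading=200, draw]
  RT 40: heading 200 -> 160
  -- iteration 6/9 --
  FD 2: (1,-5.671) -> (-0.879,-4.987) [heading=160, draw]
  RT 40: heading 160 -> 120
  -- iteration 7/9 --
  FD 2: (-0.879,-4.987) -> (-1.879,-3.255) [heading=120, draw]
  RT 40: heading 120 -> 80
  -- iteration 8/9 --
  FD 2: (-1.879,-3.255) -> (-1.532,-1.286) [heading=80, draw]
  RT 40: heading 80 -> 40
  -- iteration 9/9 --
  FD 2: (-1.532,-1.286) -> (0,0) [heading=40, draw]
  RT 40: heading 40 -> 0
]
Final: pos=(0,0), heading=0, 9 segment(s) drawn

Start position: (0, 0)
Final position: (0, 0)
Distance = 0; < 1e-6 -> CLOSED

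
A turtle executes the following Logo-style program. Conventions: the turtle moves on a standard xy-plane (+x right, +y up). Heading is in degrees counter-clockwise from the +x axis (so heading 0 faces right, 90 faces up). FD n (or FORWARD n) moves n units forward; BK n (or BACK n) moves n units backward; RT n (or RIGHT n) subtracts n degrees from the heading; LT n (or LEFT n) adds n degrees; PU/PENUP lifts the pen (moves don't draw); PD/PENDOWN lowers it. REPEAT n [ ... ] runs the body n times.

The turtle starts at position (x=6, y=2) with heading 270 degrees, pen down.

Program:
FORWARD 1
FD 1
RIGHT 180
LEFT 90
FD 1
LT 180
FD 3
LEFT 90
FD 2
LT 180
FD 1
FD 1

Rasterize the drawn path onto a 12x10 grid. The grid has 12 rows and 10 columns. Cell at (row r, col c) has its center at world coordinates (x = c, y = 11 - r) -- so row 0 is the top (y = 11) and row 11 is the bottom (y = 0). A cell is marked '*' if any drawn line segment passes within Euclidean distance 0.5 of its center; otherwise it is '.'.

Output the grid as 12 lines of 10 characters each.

Answer: ..........
..........
..........
..........
..........
..........
..........
..........
..........
......*.*.
......*.*.
.....****.

Derivation:
Segment 0: (6,2) -> (6,1)
Segment 1: (6,1) -> (6,0)
Segment 2: (6,0) -> (5,0)
Segment 3: (5,0) -> (8,-0)
Segment 4: (8,-0) -> (8,2)
Segment 5: (8,2) -> (8,1)
Segment 6: (8,1) -> (8,-0)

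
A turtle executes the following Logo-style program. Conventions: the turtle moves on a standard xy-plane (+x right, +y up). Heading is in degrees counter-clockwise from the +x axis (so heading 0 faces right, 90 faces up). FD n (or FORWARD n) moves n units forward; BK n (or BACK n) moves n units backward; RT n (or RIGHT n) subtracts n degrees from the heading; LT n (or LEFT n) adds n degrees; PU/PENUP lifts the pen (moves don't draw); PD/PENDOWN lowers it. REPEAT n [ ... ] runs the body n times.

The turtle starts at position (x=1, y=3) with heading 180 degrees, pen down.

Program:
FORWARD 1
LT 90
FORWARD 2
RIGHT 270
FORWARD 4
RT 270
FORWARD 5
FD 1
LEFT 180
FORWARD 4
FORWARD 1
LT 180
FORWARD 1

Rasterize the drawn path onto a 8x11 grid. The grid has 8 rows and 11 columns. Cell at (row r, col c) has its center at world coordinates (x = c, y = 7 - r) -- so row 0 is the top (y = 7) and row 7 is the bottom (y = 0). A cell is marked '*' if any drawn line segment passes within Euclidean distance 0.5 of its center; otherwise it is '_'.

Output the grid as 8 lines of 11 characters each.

Answer: ____*______
____*______
____*______
____*______
**__*______
*___*______
*****______
___________

Derivation:
Segment 0: (1,3) -> (0,3)
Segment 1: (0,3) -> (-0,1)
Segment 2: (-0,1) -> (4,1)
Segment 3: (4,1) -> (4,6)
Segment 4: (4,6) -> (4,7)
Segment 5: (4,7) -> (4,3)
Segment 6: (4,3) -> (4,2)
Segment 7: (4,2) -> (4,3)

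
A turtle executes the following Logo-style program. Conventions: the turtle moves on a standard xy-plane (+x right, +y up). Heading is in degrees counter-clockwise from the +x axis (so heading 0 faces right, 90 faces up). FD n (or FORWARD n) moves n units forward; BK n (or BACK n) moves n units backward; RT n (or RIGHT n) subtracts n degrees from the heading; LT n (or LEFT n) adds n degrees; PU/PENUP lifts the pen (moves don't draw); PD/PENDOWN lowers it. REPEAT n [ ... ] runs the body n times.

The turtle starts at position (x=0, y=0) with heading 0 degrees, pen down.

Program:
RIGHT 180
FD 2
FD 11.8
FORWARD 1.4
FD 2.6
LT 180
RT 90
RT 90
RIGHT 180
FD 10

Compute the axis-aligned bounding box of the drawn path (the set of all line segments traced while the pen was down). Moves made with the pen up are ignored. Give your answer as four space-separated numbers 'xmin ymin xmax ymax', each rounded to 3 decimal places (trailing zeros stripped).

Executing turtle program step by step:
Start: pos=(0,0), heading=0, pen down
RT 180: heading 0 -> 180
FD 2: (0,0) -> (-2,0) [heading=180, draw]
FD 11.8: (-2,0) -> (-13.8,0) [heading=180, draw]
FD 1.4: (-13.8,0) -> (-15.2,0) [heading=180, draw]
FD 2.6: (-15.2,0) -> (-17.8,0) [heading=180, draw]
LT 180: heading 180 -> 0
RT 90: heading 0 -> 270
RT 90: heading 270 -> 180
RT 180: heading 180 -> 0
FD 10: (-17.8,0) -> (-7.8,0) [heading=0, draw]
Final: pos=(-7.8,0), heading=0, 5 segment(s) drawn

Segment endpoints: x in {-17.8, -15.2, -13.8, -7.8, -2, 0}, y in {0, 0, 0, 0, 0, 0}
xmin=-17.8, ymin=0, xmax=0, ymax=0

Answer: -17.8 0 0 0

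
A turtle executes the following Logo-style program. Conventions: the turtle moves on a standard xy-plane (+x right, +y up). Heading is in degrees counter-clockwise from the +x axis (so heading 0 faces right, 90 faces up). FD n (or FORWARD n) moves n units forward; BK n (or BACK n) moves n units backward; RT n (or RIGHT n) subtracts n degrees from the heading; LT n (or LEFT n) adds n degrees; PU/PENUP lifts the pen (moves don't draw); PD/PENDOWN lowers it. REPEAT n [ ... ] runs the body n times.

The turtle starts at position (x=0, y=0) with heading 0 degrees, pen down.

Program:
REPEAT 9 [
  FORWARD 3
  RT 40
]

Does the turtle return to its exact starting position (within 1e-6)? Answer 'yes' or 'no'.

Answer: yes

Derivation:
Executing turtle program step by step:
Start: pos=(0,0), heading=0, pen down
REPEAT 9 [
  -- iteration 1/9 --
  FD 3: (0,0) -> (3,0) [heading=0, draw]
  RT 40: heading 0 -> 320
  -- iteration 2/9 --
  FD 3: (3,0) -> (5.298,-1.928) [heading=320, draw]
  RT 40: heading 320 -> 280
  -- iteration 3/9 --
  FD 3: (5.298,-1.928) -> (5.819,-4.883) [heading=280, draw]
  RT 40: heading 280 -> 240
  -- iteration 4/9 --
  FD 3: (5.819,-4.883) -> (4.319,-7.481) [heading=240, draw]
  RT 40: heading 240 -> 200
  -- iteration 5/9 --
  FD 3: (4.319,-7.481) -> (1.5,-8.507) [heading=200, draw]
  RT 40: heading 200 -> 160
  -- iteration 6/9 --
  FD 3: (1.5,-8.507) -> (-1.319,-7.481) [heading=160, draw]
  RT 40: heading 160 -> 120
  -- iteration 7/9 --
  FD 3: (-1.319,-7.481) -> (-2.819,-4.883) [heading=120, draw]
  RT 40: heading 120 -> 80
  -- iteration 8/9 --
  FD 3: (-2.819,-4.883) -> (-2.298,-1.928) [heading=80, draw]
  RT 40: heading 80 -> 40
  -- iteration 9/9 --
  FD 3: (-2.298,-1.928) -> (0,0) [heading=40, draw]
  RT 40: heading 40 -> 0
]
Final: pos=(0,0), heading=0, 9 segment(s) drawn

Start position: (0, 0)
Final position: (0, 0)
Distance = 0; < 1e-6 -> CLOSED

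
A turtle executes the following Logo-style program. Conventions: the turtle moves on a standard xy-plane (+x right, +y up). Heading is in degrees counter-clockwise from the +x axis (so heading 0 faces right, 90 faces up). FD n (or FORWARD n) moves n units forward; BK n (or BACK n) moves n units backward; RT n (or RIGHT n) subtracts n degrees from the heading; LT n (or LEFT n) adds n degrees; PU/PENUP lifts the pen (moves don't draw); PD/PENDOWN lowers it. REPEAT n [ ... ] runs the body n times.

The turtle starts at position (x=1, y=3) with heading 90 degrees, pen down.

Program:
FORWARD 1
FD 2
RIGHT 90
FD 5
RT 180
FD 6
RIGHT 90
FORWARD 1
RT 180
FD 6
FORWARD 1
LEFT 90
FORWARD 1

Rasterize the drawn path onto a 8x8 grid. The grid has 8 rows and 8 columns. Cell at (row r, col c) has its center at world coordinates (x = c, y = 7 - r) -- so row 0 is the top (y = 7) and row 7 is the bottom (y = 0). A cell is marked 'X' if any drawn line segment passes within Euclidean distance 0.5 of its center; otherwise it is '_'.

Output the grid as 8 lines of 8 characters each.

Segment 0: (1,3) -> (1,4)
Segment 1: (1,4) -> (1,6)
Segment 2: (1,6) -> (6,6)
Segment 3: (6,6) -> (0,6)
Segment 4: (0,6) -> (-0,7)
Segment 5: (-0,7) -> (0,1)
Segment 6: (0,1) -> (0,-0)
Segment 7: (0,-0) -> (1,-0)

Answer: X_______
XXXXXXX_
XX______
XX______
XX______
X_______
X_______
XX______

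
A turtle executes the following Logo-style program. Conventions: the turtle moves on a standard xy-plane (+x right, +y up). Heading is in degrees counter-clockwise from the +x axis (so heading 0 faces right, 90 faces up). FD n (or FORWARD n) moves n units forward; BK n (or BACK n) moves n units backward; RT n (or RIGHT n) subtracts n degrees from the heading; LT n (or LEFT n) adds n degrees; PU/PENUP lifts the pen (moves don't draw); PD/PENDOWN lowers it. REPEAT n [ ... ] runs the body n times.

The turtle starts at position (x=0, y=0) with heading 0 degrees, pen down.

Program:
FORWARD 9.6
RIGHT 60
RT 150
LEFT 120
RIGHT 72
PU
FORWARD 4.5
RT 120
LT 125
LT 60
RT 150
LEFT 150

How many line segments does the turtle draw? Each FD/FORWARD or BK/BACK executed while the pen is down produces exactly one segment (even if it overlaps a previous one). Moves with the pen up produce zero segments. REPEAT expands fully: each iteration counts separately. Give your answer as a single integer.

Executing turtle program step by step:
Start: pos=(0,0), heading=0, pen down
FD 9.6: (0,0) -> (9.6,0) [heading=0, draw]
RT 60: heading 0 -> 300
RT 150: heading 300 -> 150
LT 120: heading 150 -> 270
RT 72: heading 270 -> 198
PU: pen up
FD 4.5: (9.6,0) -> (5.32,-1.391) [heading=198, move]
RT 120: heading 198 -> 78
LT 125: heading 78 -> 203
LT 60: heading 203 -> 263
RT 150: heading 263 -> 113
LT 150: heading 113 -> 263
Final: pos=(5.32,-1.391), heading=263, 1 segment(s) drawn
Segments drawn: 1

Answer: 1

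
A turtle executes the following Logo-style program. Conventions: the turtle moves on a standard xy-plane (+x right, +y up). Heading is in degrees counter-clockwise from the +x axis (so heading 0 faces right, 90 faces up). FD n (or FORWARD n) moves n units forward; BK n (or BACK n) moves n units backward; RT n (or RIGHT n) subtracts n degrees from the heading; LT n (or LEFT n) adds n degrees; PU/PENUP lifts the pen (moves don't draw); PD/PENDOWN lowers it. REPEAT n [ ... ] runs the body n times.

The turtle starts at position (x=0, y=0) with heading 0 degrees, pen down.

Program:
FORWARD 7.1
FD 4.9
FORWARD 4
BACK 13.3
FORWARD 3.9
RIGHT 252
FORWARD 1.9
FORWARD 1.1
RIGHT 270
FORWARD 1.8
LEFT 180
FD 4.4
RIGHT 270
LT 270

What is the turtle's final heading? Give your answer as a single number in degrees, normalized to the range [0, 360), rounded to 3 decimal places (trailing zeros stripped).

Executing turtle program step by step:
Start: pos=(0,0), heading=0, pen down
FD 7.1: (0,0) -> (7.1,0) [heading=0, draw]
FD 4.9: (7.1,0) -> (12,0) [heading=0, draw]
FD 4: (12,0) -> (16,0) [heading=0, draw]
BK 13.3: (16,0) -> (2.7,0) [heading=0, draw]
FD 3.9: (2.7,0) -> (6.6,0) [heading=0, draw]
RT 252: heading 0 -> 108
FD 1.9: (6.6,0) -> (6.013,1.807) [heading=108, draw]
FD 1.1: (6.013,1.807) -> (5.673,2.853) [heading=108, draw]
RT 270: heading 108 -> 198
FD 1.8: (5.673,2.853) -> (3.961,2.297) [heading=198, draw]
LT 180: heading 198 -> 18
FD 4.4: (3.961,2.297) -> (8.146,3.657) [heading=18, draw]
RT 270: heading 18 -> 108
LT 270: heading 108 -> 18
Final: pos=(8.146,3.657), heading=18, 9 segment(s) drawn

Answer: 18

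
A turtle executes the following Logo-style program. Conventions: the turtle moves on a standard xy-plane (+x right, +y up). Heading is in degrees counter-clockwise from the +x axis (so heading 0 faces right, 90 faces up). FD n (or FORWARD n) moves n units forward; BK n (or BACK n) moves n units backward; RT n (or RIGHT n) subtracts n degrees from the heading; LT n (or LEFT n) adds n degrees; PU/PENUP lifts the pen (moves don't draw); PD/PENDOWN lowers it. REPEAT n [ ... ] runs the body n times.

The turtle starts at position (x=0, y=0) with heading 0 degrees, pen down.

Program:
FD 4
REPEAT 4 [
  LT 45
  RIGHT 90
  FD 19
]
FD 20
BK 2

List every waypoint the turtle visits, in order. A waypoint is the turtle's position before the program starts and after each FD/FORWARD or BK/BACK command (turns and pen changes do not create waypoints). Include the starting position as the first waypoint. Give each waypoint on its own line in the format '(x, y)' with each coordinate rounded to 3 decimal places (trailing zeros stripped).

Answer: (0, 0)
(4, 0)
(17.435, -13.435)
(17.435, -32.435)
(4, -45.87)
(-15, -45.87)
(-35, -45.87)
(-33, -45.87)

Derivation:
Executing turtle program step by step:
Start: pos=(0,0), heading=0, pen down
FD 4: (0,0) -> (4,0) [heading=0, draw]
REPEAT 4 [
  -- iteration 1/4 --
  LT 45: heading 0 -> 45
  RT 90: heading 45 -> 315
  FD 19: (4,0) -> (17.435,-13.435) [heading=315, draw]
  -- iteration 2/4 --
  LT 45: heading 315 -> 0
  RT 90: heading 0 -> 270
  FD 19: (17.435,-13.435) -> (17.435,-32.435) [heading=270, draw]
  -- iteration 3/4 --
  LT 45: heading 270 -> 315
  RT 90: heading 315 -> 225
  FD 19: (17.435,-32.435) -> (4,-45.87) [heading=225, draw]
  -- iteration 4/4 --
  LT 45: heading 225 -> 270
  RT 90: heading 270 -> 180
  FD 19: (4,-45.87) -> (-15,-45.87) [heading=180, draw]
]
FD 20: (-15,-45.87) -> (-35,-45.87) [heading=180, draw]
BK 2: (-35,-45.87) -> (-33,-45.87) [heading=180, draw]
Final: pos=(-33,-45.87), heading=180, 7 segment(s) drawn
Waypoints (8 total):
(0, 0)
(4, 0)
(17.435, -13.435)
(17.435, -32.435)
(4, -45.87)
(-15, -45.87)
(-35, -45.87)
(-33, -45.87)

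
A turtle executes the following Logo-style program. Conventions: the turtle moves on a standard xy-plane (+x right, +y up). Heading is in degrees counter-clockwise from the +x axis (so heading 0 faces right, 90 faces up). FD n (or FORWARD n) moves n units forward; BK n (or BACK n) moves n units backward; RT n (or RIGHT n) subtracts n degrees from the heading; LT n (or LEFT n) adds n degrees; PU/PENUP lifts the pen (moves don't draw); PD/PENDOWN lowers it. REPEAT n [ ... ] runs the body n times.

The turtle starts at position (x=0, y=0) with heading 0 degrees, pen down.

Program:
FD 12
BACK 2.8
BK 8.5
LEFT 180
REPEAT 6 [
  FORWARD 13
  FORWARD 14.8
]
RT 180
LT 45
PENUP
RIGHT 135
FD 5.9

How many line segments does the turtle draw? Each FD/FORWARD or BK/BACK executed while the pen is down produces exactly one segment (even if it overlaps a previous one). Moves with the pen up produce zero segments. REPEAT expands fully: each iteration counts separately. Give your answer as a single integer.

Answer: 15

Derivation:
Executing turtle program step by step:
Start: pos=(0,0), heading=0, pen down
FD 12: (0,0) -> (12,0) [heading=0, draw]
BK 2.8: (12,0) -> (9.2,0) [heading=0, draw]
BK 8.5: (9.2,0) -> (0.7,0) [heading=0, draw]
LT 180: heading 0 -> 180
REPEAT 6 [
  -- iteration 1/6 --
  FD 13: (0.7,0) -> (-12.3,0) [heading=180, draw]
  FD 14.8: (-12.3,0) -> (-27.1,0) [heading=180, draw]
  -- iteration 2/6 --
  FD 13: (-27.1,0) -> (-40.1,0) [heading=180, draw]
  FD 14.8: (-40.1,0) -> (-54.9,0) [heading=180, draw]
  -- iteration 3/6 --
  FD 13: (-54.9,0) -> (-67.9,0) [heading=180, draw]
  FD 14.8: (-67.9,0) -> (-82.7,0) [heading=180, draw]
  -- iteration 4/6 --
  FD 13: (-82.7,0) -> (-95.7,0) [heading=180, draw]
  FD 14.8: (-95.7,0) -> (-110.5,0) [heading=180, draw]
  -- iteration 5/6 --
  FD 13: (-110.5,0) -> (-123.5,0) [heading=180, draw]
  FD 14.8: (-123.5,0) -> (-138.3,0) [heading=180, draw]
  -- iteration 6/6 --
  FD 13: (-138.3,0) -> (-151.3,0) [heading=180, draw]
  FD 14.8: (-151.3,0) -> (-166.1,0) [heading=180, draw]
]
RT 180: heading 180 -> 0
LT 45: heading 0 -> 45
PU: pen up
RT 135: heading 45 -> 270
FD 5.9: (-166.1,0) -> (-166.1,-5.9) [heading=270, move]
Final: pos=(-166.1,-5.9), heading=270, 15 segment(s) drawn
Segments drawn: 15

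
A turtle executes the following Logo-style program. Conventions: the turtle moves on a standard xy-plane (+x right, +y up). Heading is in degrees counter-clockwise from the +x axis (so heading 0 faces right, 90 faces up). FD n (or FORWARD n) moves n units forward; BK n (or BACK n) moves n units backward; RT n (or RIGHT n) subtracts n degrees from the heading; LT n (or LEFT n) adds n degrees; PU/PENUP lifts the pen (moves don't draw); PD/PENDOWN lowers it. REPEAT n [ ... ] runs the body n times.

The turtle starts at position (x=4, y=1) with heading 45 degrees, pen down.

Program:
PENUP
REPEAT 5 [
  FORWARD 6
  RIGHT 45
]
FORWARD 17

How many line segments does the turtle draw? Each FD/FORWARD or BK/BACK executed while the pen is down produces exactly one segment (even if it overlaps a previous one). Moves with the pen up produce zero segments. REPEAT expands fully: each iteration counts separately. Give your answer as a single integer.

Executing turtle program step by step:
Start: pos=(4,1), heading=45, pen down
PU: pen up
REPEAT 5 [
  -- iteration 1/5 --
  FD 6: (4,1) -> (8.243,5.243) [heading=45, move]
  RT 45: heading 45 -> 0
  -- iteration 2/5 --
  FD 6: (8.243,5.243) -> (14.243,5.243) [heading=0, move]
  RT 45: heading 0 -> 315
  -- iteration 3/5 --
  FD 6: (14.243,5.243) -> (18.485,1) [heading=315, move]
  RT 45: heading 315 -> 270
  -- iteration 4/5 --
  FD 6: (18.485,1) -> (18.485,-5) [heading=270, move]
  RT 45: heading 270 -> 225
  -- iteration 5/5 --
  FD 6: (18.485,-5) -> (14.243,-9.243) [heading=225, move]
  RT 45: heading 225 -> 180
]
FD 17: (14.243,-9.243) -> (-2.757,-9.243) [heading=180, move]
Final: pos=(-2.757,-9.243), heading=180, 0 segment(s) drawn
Segments drawn: 0

Answer: 0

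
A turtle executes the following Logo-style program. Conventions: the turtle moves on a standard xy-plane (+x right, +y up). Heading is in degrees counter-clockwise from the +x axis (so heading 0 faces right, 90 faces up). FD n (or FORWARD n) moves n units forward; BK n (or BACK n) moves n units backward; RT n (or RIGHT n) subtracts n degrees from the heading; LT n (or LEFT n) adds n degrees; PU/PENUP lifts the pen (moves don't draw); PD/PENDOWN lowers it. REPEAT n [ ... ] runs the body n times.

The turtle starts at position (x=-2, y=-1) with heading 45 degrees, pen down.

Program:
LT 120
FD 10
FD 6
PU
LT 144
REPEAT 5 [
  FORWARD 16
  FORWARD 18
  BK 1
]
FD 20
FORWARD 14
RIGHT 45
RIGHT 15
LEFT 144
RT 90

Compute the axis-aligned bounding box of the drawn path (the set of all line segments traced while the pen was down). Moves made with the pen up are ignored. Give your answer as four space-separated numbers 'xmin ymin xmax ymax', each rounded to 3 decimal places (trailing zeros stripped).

Answer: -17.455 -1 -2 3.141

Derivation:
Executing turtle program step by step:
Start: pos=(-2,-1), heading=45, pen down
LT 120: heading 45 -> 165
FD 10: (-2,-1) -> (-11.659,1.588) [heading=165, draw]
FD 6: (-11.659,1.588) -> (-17.455,3.141) [heading=165, draw]
PU: pen up
LT 144: heading 165 -> 309
REPEAT 5 [
  -- iteration 1/5 --
  FD 16: (-17.455,3.141) -> (-7.386,-9.293) [heading=309, move]
  FD 18: (-7.386,-9.293) -> (3.942,-23.282) [heading=309, move]
  BK 1: (3.942,-23.282) -> (3.313,-22.505) [heading=309, move]
  -- iteration 2/5 --
  FD 16: (3.313,-22.505) -> (13.382,-34.939) [heading=309, move]
  FD 18: (13.382,-34.939) -> (24.71,-48.928) [heading=309, move]
  BK 1: (24.71,-48.928) -> (24.08,-48.151) [heading=309, move]
  -- iteration 3/5 --
  FD 16: (24.08,-48.151) -> (34.149,-60.585) [heading=309, move]
  FD 18: (34.149,-60.585) -> (45.477,-74.573) [heading=309, move]
  BK 1: (45.477,-74.573) -> (44.848,-73.796) [heading=309, move]
  -- iteration 4/5 --
  FD 16: (44.848,-73.796) -> (54.917,-86.231) [heading=309, move]
  FD 18: (54.917,-86.231) -> (66.245,-100.219) [heading=309, move]
  BK 1: (66.245,-100.219) -> (65.615,-99.442) [heading=309, move]
  -- iteration 5/5 --
  FD 16: (65.615,-99.442) -> (75.685,-111.876) [heading=309, move]
  FD 18: (75.685,-111.876) -> (87.012,-125.865) [heading=309, move]
  BK 1: (87.012,-125.865) -> (86.383,-125.088) [heading=309, move]
]
FD 20: (86.383,-125.088) -> (98.969,-140.631) [heading=309, move]
FD 14: (98.969,-140.631) -> (107.78,-151.511) [heading=309, move]
RT 45: heading 309 -> 264
RT 15: heading 264 -> 249
LT 144: heading 249 -> 33
RT 90: heading 33 -> 303
Final: pos=(107.78,-151.511), heading=303, 2 segment(s) drawn

Segment endpoints: x in {-17.455, -11.659, -2}, y in {-1, 1.588, 3.141}
xmin=-17.455, ymin=-1, xmax=-2, ymax=3.141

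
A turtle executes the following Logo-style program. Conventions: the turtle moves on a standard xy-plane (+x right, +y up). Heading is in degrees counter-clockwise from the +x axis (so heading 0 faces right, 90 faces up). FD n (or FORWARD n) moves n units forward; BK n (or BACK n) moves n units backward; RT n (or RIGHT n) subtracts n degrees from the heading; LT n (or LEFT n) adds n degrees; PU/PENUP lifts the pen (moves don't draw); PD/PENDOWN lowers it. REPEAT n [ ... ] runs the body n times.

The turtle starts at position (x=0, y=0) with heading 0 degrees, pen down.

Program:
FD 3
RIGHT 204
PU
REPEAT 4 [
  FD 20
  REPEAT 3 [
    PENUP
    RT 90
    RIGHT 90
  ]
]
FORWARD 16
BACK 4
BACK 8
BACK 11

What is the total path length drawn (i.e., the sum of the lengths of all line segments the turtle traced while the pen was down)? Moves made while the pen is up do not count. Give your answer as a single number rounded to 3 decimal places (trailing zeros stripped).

Answer: 3

Derivation:
Executing turtle program step by step:
Start: pos=(0,0), heading=0, pen down
FD 3: (0,0) -> (3,0) [heading=0, draw]
RT 204: heading 0 -> 156
PU: pen up
REPEAT 4 [
  -- iteration 1/4 --
  FD 20: (3,0) -> (-15.271,8.135) [heading=156, move]
  REPEAT 3 [
    -- iteration 1/3 --
    PU: pen up
    RT 90: heading 156 -> 66
    RT 90: heading 66 -> 336
    -- iteration 2/3 --
    PU: pen up
    RT 90: heading 336 -> 246
    RT 90: heading 246 -> 156
    -- iteration 3/3 --
    PU: pen up
    RT 90: heading 156 -> 66
    RT 90: heading 66 -> 336
  ]
  -- iteration 2/4 --
  FD 20: (-15.271,8.135) -> (3,0) [heading=336, move]
  REPEAT 3 [
    -- iteration 1/3 --
    PU: pen up
    RT 90: heading 336 -> 246
    RT 90: heading 246 -> 156
    -- iteration 2/3 --
    PU: pen up
    RT 90: heading 156 -> 66
    RT 90: heading 66 -> 336
    -- iteration 3/3 --
    PU: pen up
    RT 90: heading 336 -> 246
    RT 90: heading 246 -> 156
  ]
  -- iteration 3/4 --
  FD 20: (3,0) -> (-15.271,8.135) [heading=156, move]
  REPEAT 3 [
    -- iteration 1/3 --
    PU: pen up
    RT 90: heading 156 -> 66
    RT 90: heading 66 -> 336
    -- iteration 2/3 --
    PU: pen up
    RT 90: heading 336 -> 246
    RT 90: heading 246 -> 156
    -- iteration 3/3 --
    PU: pen up
    RT 90: heading 156 -> 66
    RT 90: heading 66 -> 336
  ]
  -- iteration 4/4 --
  FD 20: (-15.271,8.135) -> (3,0) [heading=336, move]
  REPEAT 3 [
    -- iteration 1/3 --
    PU: pen up
    RT 90: heading 336 -> 246
    RT 90: heading 246 -> 156
    -- iteration 2/3 --
    PU: pen up
    RT 90: heading 156 -> 66
    RT 90: heading 66 -> 336
    -- iteration 3/3 --
    PU: pen up
    RT 90: heading 336 -> 246
    RT 90: heading 246 -> 156
  ]
]
FD 16: (3,0) -> (-11.617,6.508) [heading=156, move]
BK 4: (-11.617,6.508) -> (-7.963,4.881) [heading=156, move]
BK 8: (-7.963,4.881) -> (-0.654,1.627) [heading=156, move]
BK 11: (-0.654,1.627) -> (9.395,-2.847) [heading=156, move]
Final: pos=(9.395,-2.847), heading=156, 1 segment(s) drawn

Segment lengths:
  seg 1: (0,0) -> (3,0), length = 3
Total = 3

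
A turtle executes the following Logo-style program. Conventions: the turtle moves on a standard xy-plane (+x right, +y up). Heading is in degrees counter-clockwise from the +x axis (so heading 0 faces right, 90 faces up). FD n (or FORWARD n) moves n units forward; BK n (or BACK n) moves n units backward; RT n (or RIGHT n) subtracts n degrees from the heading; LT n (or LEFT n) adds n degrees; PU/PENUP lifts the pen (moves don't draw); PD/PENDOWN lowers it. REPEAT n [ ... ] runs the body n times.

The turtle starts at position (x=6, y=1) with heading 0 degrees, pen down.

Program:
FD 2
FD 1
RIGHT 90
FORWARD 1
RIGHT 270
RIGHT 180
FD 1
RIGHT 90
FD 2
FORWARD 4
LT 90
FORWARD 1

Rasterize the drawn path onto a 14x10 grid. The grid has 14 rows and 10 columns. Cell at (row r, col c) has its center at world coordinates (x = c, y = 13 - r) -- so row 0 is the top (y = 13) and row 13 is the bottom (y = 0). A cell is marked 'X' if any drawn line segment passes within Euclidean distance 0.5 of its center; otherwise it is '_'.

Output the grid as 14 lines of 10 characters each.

Segment 0: (6,1) -> (8,1)
Segment 1: (8,1) -> (9,1)
Segment 2: (9,1) -> (9,0)
Segment 3: (9,0) -> (8,-0)
Segment 4: (8,-0) -> (8,2)
Segment 5: (8,2) -> (8,6)
Segment 6: (8,6) -> (7,6)

Answer: __________
__________
__________
__________
__________
__________
__________
_______XX_
________X_
________X_
________X_
________X_
______XXXX
________XX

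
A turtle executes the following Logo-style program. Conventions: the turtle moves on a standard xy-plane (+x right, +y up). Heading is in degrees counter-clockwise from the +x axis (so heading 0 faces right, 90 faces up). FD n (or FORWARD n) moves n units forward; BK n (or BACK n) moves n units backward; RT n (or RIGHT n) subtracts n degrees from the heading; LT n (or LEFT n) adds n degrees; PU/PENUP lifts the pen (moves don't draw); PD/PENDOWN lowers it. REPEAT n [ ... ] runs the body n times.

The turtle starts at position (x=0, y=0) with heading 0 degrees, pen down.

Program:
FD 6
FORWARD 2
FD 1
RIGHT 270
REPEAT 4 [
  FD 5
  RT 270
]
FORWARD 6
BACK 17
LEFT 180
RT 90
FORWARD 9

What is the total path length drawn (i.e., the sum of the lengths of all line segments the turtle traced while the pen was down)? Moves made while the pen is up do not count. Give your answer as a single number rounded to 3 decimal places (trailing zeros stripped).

Executing turtle program step by step:
Start: pos=(0,0), heading=0, pen down
FD 6: (0,0) -> (6,0) [heading=0, draw]
FD 2: (6,0) -> (8,0) [heading=0, draw]
FD 1: (8,0) -> (9,0) [heading=0, draw]
RT 270: heading 0 -> 90
REPEAT 4 [
  -- iteration 1/4 --
  FD 5: (9,0) -> (9,5) [heading=90, draw]
  RT 270: heading 90 -> 180
  -- iteration 2/4 --
  FD 5: (9,5) -> (4,5) [heading=180, draw]
  RT 270: heading 180 -> 270
  -- iteration 3/4 --
  FD 5: (4,5) -> (4,0) [heading=270, draw]
  RT 270: heading 270 -> 0
  -- iteration 4/4 --
  FD 5: (4,0) -> (9,0) [heading=0, draw]
  RT 270: heading 0 -> 90
]
FD 6: (9,0) -> (9,6) [heading=90, draw]
BK 17: (9,6) -> (9,-11) [heading=90, draw]
LT 180: heading 90 -> 270
RT 90: heading 270 -> 180
FD 9: (9,-11) -> (0,-11) [heading=180, draw]
Final: pos=(0,-11), heading=180, 10 segment(s) drawn

Segment lengths:
  seg 1: (0,0) -> (6,0), length = 6
  seg 2: (6,0) -> (8,0), length = 2
  seg 3: (8,0) -> (9,0), length = 1
  seg 4: (9,0) -> (9,5), length = 5
  seg 5: (9,5) -> (4,5), length = 5
  seg 6: (4,5) -> (4,0), length = 5
  seg 7: (4,0) -> (9,0), length = 5
  seg 8: (9,0) -> (9,6), length = 6
  seg 9: (9,6) -> (9,-11), length = 17
  seg 10: (9,-11) -> (0,-11), length = 9
Total = 61

Answer: 61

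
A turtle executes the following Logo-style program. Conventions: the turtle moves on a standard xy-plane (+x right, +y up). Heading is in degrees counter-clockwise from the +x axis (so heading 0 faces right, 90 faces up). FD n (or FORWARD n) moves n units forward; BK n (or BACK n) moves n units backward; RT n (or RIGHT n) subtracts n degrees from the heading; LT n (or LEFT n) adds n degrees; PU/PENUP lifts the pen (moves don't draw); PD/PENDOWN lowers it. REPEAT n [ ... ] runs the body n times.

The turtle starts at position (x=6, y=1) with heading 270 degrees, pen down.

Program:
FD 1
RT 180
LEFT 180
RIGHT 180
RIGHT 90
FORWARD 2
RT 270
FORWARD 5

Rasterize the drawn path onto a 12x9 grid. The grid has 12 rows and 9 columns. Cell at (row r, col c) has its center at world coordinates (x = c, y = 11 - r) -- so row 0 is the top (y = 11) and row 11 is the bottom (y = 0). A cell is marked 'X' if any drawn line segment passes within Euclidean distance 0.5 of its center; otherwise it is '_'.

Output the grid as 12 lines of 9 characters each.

Answer: _________
_________
_________
_________
_________
_________
________X
________X
________X
________X
______X_X
______XXX

Derivation:
Segment 0: (6,1) -> (6,0)
Segment 1: (6,0) -> (8,0)
Segment 2: (8,0) -> (8,5)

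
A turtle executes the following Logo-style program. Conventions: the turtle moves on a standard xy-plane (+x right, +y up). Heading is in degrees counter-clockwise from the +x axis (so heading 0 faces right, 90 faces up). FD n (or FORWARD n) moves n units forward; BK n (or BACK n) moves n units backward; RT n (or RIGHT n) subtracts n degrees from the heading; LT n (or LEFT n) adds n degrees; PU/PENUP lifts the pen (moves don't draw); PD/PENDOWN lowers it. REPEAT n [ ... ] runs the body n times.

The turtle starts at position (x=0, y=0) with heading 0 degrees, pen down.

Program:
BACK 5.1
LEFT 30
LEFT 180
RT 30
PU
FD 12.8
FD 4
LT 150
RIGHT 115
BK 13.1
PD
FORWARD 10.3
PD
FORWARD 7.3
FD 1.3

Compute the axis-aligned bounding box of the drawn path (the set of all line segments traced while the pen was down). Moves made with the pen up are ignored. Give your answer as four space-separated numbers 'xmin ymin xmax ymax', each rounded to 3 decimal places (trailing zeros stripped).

Answer: -26.651 -3.327 0 7.514

Derivation:
Executing turtle program step by step:
Start: pos=(0,0), heading=0, pen down
BK 5.1: (0,0) -> (-5.1,0) [heading=0, draw]
LT 30: heading 0 -> 30
LT 180: heading 30 -> 210
RT 30: heading 210 -> 180
PU: pen up
FD 12.8: (-5.1,0) -> (-17.9,0) [heading=180, move]
FD 4: (-17.9,0) -> (-21.9,0) [heading=180, move]
LT 150: heading 180 -> 330
RT 115: heading 330 -> 215
BK 13.1: (-21.9,0) -> (-11.169,7.514) [heading=215, move]
PD: pen down
FD 10.3: (-11.169,7.514) -> (-19.606,1.606) [heading=215, draw]
PD: pen down
FD 7.3: (-19.606,1.606) -> (-25.586,-2.581) [heading=215, draw]
FD 1.3: (-25.586,-2.581) -> (-26.651,-3.327) [heading=215, draw]
Final: pos=(-26.651,-3.327), heading=215, 4 segment(s) drawn

Segment endpoints: x in {-26.651, -25.586, -19.606, -11.169, -5.1, 0}, y in {-3.327, -2.581, 0, 1.606, 7.514}
xmin=-26.651, ymin=-3.327, xmax=0, ymax=7.514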